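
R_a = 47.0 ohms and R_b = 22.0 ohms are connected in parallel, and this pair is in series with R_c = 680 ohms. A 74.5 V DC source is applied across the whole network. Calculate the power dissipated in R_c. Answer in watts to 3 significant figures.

7.81 W

Combine R_a and R_b into their parallel equivalent first, reducing the network to two series resistors.
R_p = (47.0×22.0)/(47.0+22.0) = 14.99 Ω
R_total = R_p + 680 = 14.99 + 680 = 695.0 Ω
I = V / R_total = 74.5 / 695.0 = 0.1072 A
All the supply current flows through R_c; use P = I²R_c.
P_R_c = (0.1072)² × 680 = 7.814 W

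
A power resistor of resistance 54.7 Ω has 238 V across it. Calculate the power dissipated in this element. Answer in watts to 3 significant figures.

1040 W

With V across and R both known, P = V²/R gives the dissipation directly.
P = (238 V)² / 54.7 Ω = 1036 W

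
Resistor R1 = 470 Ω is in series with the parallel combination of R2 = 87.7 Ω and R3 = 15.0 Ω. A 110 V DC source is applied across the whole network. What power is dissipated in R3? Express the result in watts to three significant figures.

0.568 W

Reduce the parallel pair to R_p first; the network is then a simple series string.
R_p = (87.7×15.0)/(87.7+15.0) = 12.81 Ω
R_total = 470 + 12.81 = 482.8 Ω
I = V / R_total = 110 / 482.8 = 0.2278 A
Voltage across the parallel pair: V_p = I × R_p = 0.2278 × 12.81 = 2.918 V
R3 is across V_p, so use P = V²/R for that branch.
P_R3 = (2.918)² / 15.0 = 0.5678 W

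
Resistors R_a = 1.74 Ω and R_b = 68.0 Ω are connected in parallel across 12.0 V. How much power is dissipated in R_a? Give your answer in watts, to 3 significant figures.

82.8 W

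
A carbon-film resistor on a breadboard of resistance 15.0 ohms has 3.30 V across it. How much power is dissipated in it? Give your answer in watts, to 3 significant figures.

Voltage and resistance are given, so P = V²/R is the one-step route.
P = (3.30 V)² / 15.0 Ω = 0.7260 W

0.726 W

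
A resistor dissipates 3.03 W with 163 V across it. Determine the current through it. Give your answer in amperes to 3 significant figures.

0.0186 A

The two known quantities fix the third via I = P / V.
I = 3.03 / 163 = 0.01859 A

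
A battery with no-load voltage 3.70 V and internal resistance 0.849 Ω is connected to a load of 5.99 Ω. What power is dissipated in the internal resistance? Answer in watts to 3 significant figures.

0.248 W

Internal loss is I²r, with I set by the total series resistance r+R.
I = ε / (r + R) = 3.70 / (0.849 + 5.99) = 0.5410 A
P_int = I² r = (0.5410)² × 0.849 = 0.2485 W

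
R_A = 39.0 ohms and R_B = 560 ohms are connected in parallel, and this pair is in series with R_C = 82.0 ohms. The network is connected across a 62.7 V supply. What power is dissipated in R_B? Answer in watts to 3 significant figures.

First find R_p for the parallel pair, then treat R_p + R_C as a series loop.
R_p = (39.0×560)/(39.0+560) = 36.46 Ω
R_total = R_p + 82.0 = 36.46 + 82.0 = 118.5 Ω
I = V / R_total = 62.7 / 118.5 = 0.5293 A
Voltage across the parallel pair: V_p = I × R_p = 0.5293 × 36.46 = 19.30 V
R_B has V_p across it, so P = V_p²/R_B.
P_R_B = (19.30)² / 560 = 0.6650 W

0.665 W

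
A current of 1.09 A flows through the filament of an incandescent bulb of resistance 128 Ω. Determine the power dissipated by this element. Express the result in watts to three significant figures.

152 W

Knowing I and R, the power is just I²R — no need to find V first.
P = (1.090 A)² × 128 Ω = 152.1 W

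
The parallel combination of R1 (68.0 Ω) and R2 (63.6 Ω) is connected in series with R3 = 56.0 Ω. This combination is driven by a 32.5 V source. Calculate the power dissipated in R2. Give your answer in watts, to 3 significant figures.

2.27 W

First find R_p for the parallel pair, then treat R_p + R3 as a series loop.
R_p = (68.0×63.6)/(68.0+63.6) = 32.86 Ω
R_total = R_p + 56.0 = 32.86 + 56.0 = 88.86 Ω
I = V / R_total = 32.5 / 88.86 = 0.3657 A
Voltage across the parallel pair: V_p = I × R_p = 0.3657 × 32.86 = 12.02 V
R2 sits across V_p; its power is V_p²/R.
P_R2 = (12.02)² / 63.6 = 2.271 W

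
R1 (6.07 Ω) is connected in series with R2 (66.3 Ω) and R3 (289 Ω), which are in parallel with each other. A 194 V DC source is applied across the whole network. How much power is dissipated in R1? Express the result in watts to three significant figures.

63.5 W

Reduce the parallel pair to R_p first; the network is then a simple series string.
R_p = (66.3×289)/(66.3+289) = 53.93 Ω
R_total = 6.07 + 53.93 = 60.00 Ω
I = V / R_total = 194 / 60.00 = 3.233 A
R1 is in the main series path, so its power is I²R1.
P_R1 = (3.233)² × 6.07 = 63.46 W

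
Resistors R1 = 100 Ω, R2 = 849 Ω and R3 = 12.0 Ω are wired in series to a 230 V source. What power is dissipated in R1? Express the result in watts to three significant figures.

5.73 W

Since the resistors are in series they all carry the loop current I = V/R_total; the power in any one is I²R.
R_total = 100 + 849 + 12.0 = 961.0 Ω
I = V / R_total = 230 / 961.0 = 0.2393 A
P_R1 = I² × R1 = (0.2393)² × 100 = 5.728 W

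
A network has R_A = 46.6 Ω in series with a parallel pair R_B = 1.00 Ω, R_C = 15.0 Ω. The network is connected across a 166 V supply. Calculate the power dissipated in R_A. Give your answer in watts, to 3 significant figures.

568 W

First combine the parallel branches into one equivalent R_p, then R_A + R_p is a series pair.
R_p = (1.00×15.0)/(1.00+15.0) = 0.9375 Ω
R_total = 46.6 + 0.9375 = 47.54 Ω
I = V / R_total = 166 / 47.54 = 3.492 A
All the current flows through R_A; use P = I²R.
P_R_A = (3.492)² × 46.6 = 568.2 W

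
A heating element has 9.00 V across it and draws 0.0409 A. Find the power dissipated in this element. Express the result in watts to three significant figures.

0.368 W

V and I are known directly — P = V I, no intermediate step needed.
P = 9.00 V × 0.04090 A = 0.3681 W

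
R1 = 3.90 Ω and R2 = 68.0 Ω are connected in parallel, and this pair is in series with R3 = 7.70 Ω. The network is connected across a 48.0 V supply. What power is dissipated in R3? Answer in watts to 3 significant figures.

137 W

First find R_p for the parallel pair, then treat R_p + R3 as a series loop.
R_p = (3.90×68.0)/(3.90+68.0) = 3.688 Ω
R_total = R_p + 7.70 = 3.688 + 7.70 = 11.39 Ω
I = V / R_total = 48.0 / 11.39 = 4.215 A
R3 is the series element, so its power is I²R.
P_R3 = (4.215)² × 7.70 = 136.8 W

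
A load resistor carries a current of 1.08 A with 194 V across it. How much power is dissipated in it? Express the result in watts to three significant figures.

210 W

Both the voltage across and the current through the element are known, so P = V I applies directly.
P = 194 V × 1.080 A = 209.5 W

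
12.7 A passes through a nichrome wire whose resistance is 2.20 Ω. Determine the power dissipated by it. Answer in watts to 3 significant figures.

With I and R stated, P = I²R applies in one step.
P = (12.70 A)² × 2.20 Ω = 354.8 W

355 W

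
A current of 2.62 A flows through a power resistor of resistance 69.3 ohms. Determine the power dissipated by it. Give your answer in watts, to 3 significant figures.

476 W

With I and R stated, P = I²R applies in one step.
P = (2.620 A)² × 69.3 Ω = 475.7 W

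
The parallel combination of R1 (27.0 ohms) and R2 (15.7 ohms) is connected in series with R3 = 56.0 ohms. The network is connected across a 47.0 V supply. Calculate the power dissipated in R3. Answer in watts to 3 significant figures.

28.5 W

First find R_p for the parallel pair, then treat R_p + R3 as a series loop.
R_p = (27.0×15.7)/(27.0+15.7) = 9.927 Ω
R_total = R_p + 56.0 = 9.927 + 56.0 = 65.93 Ω
I = V / R_total = 47.0 / 65.93 = 0.7129 A
R3 is the series element, so its power is I²R.
P_R3 = (0.7129)² × 56.0 = 28.46 W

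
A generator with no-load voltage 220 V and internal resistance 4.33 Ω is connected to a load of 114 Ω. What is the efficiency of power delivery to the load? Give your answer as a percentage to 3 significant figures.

η = P_load/(P_load+P_int) = I²R/(I²R+I²r) = R/(R+r) — the I² cancels for series elements.
η = R / (R + r) = 114 / (114 + 4.33) = 0.9634

96.3 %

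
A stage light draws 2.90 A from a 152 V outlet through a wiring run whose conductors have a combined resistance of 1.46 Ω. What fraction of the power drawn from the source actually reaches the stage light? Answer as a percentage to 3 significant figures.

The wiring run carries the full 2.90 A.
P_line = I² R_line = (2.900)² × 1.46 = 12.28 W
P_source = V I = 152 × 2.900 = 440.8 W; P_load = 428.5 W
η = P_load / P_source = 428.5 / 440.8 = 0.9721

97.2 %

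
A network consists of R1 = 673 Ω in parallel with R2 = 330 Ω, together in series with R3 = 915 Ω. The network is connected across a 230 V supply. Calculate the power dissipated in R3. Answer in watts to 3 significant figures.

Collapse the R1‖R2 pair into one equivalent R_p; then R_p and R3 form a series string.
R_p = (673×330)/(673+330) = 221.4 Ω
R_total = R_p + 915 = 221.4 + 915 = 1136 Ω
I = V / R_total = 230 / 1136 = 0.2024 A
R3 is the series element, so its power is I²R.
P_R3 = (0.2024)² × 915 = 37.48 W

37.5 W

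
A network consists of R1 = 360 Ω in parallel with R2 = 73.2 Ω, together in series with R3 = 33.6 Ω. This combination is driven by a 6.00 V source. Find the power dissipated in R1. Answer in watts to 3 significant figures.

0.0415 W

First find R_p for the parallel pair, then treat R_p + R3 as a series loop.
R_p = (360×73.2)/(360+73.2) = 60.83 Ω
R_total = R_p + 33.6 = 60.83 + 33.6 = 94.43 Ω
I = V / R_total = 6.00 / 94.43 = 0.06354 A
Voltage across the parallel pair: V_p = I × R_p = 0.06354 × 60.83 = 3.865 V
R1 has V_p across it, so P = V_p²/R1.
P_R1 = (3.865)² / 360 = 0.04150 W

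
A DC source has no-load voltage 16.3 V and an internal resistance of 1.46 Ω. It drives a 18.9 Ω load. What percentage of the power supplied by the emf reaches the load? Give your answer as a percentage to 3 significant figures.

η = P_load/(P_load+P_int) = I²R/(I²R+I²r) = R/(R+r) — the I² cancels for series elements.
η = R / (R + r) = 18.9 / (18.9 + 1.46) = 0.9283

92.8 %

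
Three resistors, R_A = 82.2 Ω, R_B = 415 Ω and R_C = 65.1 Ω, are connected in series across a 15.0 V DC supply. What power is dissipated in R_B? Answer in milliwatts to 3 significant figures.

Every series element carries the same I. Get I from the total resistance, then P = I² × R_B.
R_total = 82.2 + 415 + 65.1 = 562.3 Ω
I = V / R_total = 15.0 / 562.3 = 0.02668 A
P_R_B = I² × R_B = (0.02668)² × 415 = 0.2953 W

295 mW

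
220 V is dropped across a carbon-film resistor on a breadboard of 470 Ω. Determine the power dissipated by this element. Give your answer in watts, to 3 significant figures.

103 W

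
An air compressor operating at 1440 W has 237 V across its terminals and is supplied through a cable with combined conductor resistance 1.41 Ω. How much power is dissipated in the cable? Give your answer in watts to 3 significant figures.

The cable and load are in series, so the same current flows in both; the loss is I²R_line.
I = P / V = 1440 / 237 = 6.076 A through the cable.
P_line = I² R_line = (6.076)² × 1.41 = 52.05 W

52.1 W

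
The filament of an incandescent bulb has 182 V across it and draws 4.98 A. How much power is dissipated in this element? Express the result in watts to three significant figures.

906 W

V and I are known directly — P = V I, no intermediate step needed.
P = 182 V × 4.980 A = 906.4 W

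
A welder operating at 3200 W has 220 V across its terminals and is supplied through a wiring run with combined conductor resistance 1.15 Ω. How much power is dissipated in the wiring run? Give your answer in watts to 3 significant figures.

243 W

The wiring run is a series resistance carrying the load current; its dissipation is I²R_line.
I = P / V = 3200 / 220 = 14.55 A through the wiring run.
P_line = I² R_line = (14.55)² × 1.15 = 243.3 W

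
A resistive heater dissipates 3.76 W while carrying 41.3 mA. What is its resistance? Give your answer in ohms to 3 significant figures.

2200 Ω

Rearranging the power relation for the two known quantities gives R = P / I².
R = 3.76 / (0.04130)² = 2204 Ω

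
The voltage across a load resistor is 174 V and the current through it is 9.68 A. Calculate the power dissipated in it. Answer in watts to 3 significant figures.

1680 W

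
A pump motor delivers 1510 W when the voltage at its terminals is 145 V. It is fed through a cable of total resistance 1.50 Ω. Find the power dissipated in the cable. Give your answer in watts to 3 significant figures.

163 W

The cable and load are in series, so the same current flows in both; the loss is I²R_line.
I = P / V = 1510 / 145 = 10.41 A through the cable.
P_line = I² R_line = (10.41)² × 1.50 = 162.7 W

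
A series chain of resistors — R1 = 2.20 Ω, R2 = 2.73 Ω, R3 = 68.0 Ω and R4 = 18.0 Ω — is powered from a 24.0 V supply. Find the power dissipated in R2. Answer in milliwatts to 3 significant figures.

The current is common to all series resistors; compute it, then apply P = I²R for the target.
R_total = 2.20 + 2.73 + 68.0 + 18.0 = 90.93 Ω
I = V / R_total = 24.0 / 90.93 = 0.2639 A
P_R2 = I² × R2 = (0.2639)² × 2.73 = 0.1902 W

190 mW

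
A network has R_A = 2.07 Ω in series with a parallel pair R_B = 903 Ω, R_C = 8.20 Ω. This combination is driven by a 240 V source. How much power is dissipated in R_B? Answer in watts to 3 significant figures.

Replace R_B and R_C with their parallel equivalent so the circuit becomes R_A in series with R_p.
R_p = (903×8.20)/(903+8.20) = 8.126 Ω
R_total = 2.07 + 8.126 = 10.20 Ω
I = V / R_total = 240 / 10.20 = 23.54 A
Voltage across the parallel pair: V_p = I × R_p = 23.54 × 8.126 = 191.3 V
R_B sees V_p directly, so P = V_p² / R_B.
P_R_B = (191.3)² / 903 = 40.52 W

40.5 W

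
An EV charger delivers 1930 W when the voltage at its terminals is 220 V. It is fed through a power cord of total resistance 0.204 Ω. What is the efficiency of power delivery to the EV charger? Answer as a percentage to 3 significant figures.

99.2 %

I = P / V = 1930 / 220 = 8.773 A through the power cord.
P_line = I² R_line = (8.773)² × 0.204 = 15.70 W
P_source = P_load + P_line = 1930 + 15.70 = 1946 W
η = P_load / P_source = 1930 / 1946 = 0.9919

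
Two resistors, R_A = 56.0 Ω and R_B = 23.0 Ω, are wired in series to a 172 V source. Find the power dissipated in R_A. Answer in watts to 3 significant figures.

Since the resistors are in series they all carry the loop current I = V/R_total; the power in any one is I²R.
R_total = 56.0 + 23.0 = 79.00 Ω
I = V / R_total = 172 / 79.00 = 2.177 A
P_R_A = I² × R_A = (2.177)² × 56.0 = 265.5 W

265 W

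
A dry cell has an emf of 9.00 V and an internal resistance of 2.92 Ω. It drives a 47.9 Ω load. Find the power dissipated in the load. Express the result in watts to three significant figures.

1.50 W

Load and internal resistance form a series loop — compute the loop current, then the load power via I²R.
I = ε / (r + R) = 9.00 / (2.92 + 47.9) = 0.1771 A
P_load = I² R = (0.1771)² × 47.9 = 1.502 W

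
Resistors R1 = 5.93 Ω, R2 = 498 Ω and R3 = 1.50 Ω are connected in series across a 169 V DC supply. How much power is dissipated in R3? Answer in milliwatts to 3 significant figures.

The current is common to all series resistors; compute it, then apply P = I²R for the target.
R_total = 5.93 + 498 + 1.50 = 505.4 Ω
I = V / R_total = 169 / 505.4 = 0.3344 A
P_R3 = I² × R3 = (0.3344)² × 1.50 = 0.1677 W

168 mW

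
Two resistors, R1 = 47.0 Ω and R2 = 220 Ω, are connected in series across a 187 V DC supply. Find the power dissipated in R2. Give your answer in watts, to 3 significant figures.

108 W

Series elements share the same current, so find I first, then use P = I²R.
R_total = 47.0 + 220 = 267.0 Ω
I = V / R_total = 187 / 267.0 = 0.7004 A
P_R2 = I² × R2 = (0.7004)² × 220 = 107.9 W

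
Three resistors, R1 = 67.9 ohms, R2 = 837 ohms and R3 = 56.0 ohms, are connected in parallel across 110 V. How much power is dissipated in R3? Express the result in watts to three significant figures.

216 W

Every branch has 110 V across it, so for R3 the power is simply V²/R.
P_R3 = V² / R3 = (110)² / 56.0 Ω = 216.1 W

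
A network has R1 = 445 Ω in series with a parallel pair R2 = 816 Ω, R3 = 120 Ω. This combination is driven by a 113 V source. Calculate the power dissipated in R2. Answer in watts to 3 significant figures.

0.567 W

Replace R2 and R3 with their parallel equivalent so the circuit becomes R1 in series with R_p.
R_p = (816×120)/(816+120) = 104.6 Ω
R_total = 445 + 104.6 = 549.6 Ω
I = V / R_total = 113 / 549.6 = 0.2056 A
Voltage across the parallel pair: V_p = I × R_p = 0.2056 × 104.6 = 21.51 V
With V_p across R2, its power is V_p²/R2.
P_R2 = (21.51)² / 816 = 0.5669 W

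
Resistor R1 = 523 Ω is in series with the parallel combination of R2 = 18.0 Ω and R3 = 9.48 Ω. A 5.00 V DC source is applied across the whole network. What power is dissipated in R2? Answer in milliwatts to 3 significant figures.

Collapse R2‖R3 to a single equivalent, reducing the network to two series elements.
R_p = (18.0×9.48)/(18.0+9.48) = 6.210 Ω
R_total = 523 + 6.210 = 529.2 Ω
I = V / R_total = 5.00 / 529.2 = 0.009448 A
Voltage across the parallel pair: V_p = I × R_p = 0.009448 × 6.210 = 0.05867 V
R2 is across V_p, so use P = V²/R for that branch.
P_R2 = (0.05867)² / 18.0 = 0.0001912 W

0.191 mW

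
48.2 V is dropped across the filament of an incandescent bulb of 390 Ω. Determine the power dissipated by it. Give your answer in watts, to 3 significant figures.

5.96 W

Voltage and resistance are given, so P = V²/R is the one-step route.
P = (48.2 V)² / 390 Ω = 5.957 W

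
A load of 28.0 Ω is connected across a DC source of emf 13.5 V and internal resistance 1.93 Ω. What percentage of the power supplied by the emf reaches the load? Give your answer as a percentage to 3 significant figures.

93.6 %

Efficiency is P_load / P_total. With a series r and R sharing the same I, P = I²R for each, so η = R/(R+r).
η = R / (R + r) = 28.0 / (28.0 + 1.93) = 0.9355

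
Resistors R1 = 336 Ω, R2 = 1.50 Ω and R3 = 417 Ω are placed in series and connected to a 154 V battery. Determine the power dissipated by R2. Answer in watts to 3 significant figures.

Every series element carries the same I. Get I from the total resistance, then P = I² × R2.
R_total = 336 + 1.50 + 417 = 754.5 Ω
I = V / R_total = 154 / 754.5 = 0.2041 A
P_R2 = I² × R2 = (0.2041)² × 1.50 = 0.06249 W

0.0625 W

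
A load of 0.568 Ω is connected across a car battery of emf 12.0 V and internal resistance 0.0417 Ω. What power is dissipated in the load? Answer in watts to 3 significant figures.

220 W

Load and internal resistance form a series loop — compute the loop current, then the load power via I²R.
I = ε / (r + R) = 12.0 / (0.0417 + 0.568) = 19.68 A
P_load = I² R = (19.68)² × 0.568 = 220.0 W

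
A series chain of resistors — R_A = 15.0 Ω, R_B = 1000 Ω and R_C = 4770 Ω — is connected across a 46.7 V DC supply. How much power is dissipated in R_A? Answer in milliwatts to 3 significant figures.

The current is common to all series resistors; compute it, then apply P = I²R for the target.
R_total = 15.0 + 1000 + 4770 = 5785 Ω
I = V / R_total = 46.7 / 5785 = 0.008073 A
P_R_A = I² × R_A = (0.008073)² × 15.0 = 0.0009775 W

0.978 mW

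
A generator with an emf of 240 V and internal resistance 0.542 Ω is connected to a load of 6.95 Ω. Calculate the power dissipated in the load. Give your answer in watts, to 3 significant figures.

7130 W

Load and internal resistance form a series loop — compute the loop current, then the load power via I²R.
I = ε / (r + R) = 240 / (0.542 + 6.95) = 32.03 A
P_load = I² R = (32.03)² × 6.95 = 7132 W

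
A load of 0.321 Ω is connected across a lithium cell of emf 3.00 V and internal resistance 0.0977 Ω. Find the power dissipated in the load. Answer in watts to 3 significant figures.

The internal resistance and the load are in series, so the same I flows through both; get I from ε/(r+R), then I²R for the load.
I = ε / (r + R) = 3.00 / (0.0977 + 0.321) = 7.165 A
P_load = I² R = (7.165)² × 0.321 = 16.48 W

16.5 W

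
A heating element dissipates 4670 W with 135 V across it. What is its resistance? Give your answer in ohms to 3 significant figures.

3.90 Ω

Inverting the appropriate power form: R = V² / P.
R = (135)² / 4670 = 3.903 Ω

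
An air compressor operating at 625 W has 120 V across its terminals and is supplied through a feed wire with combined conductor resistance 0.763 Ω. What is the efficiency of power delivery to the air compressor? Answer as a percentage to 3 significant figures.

96.8 %

I = P / V = 625 / 120 = 5.208 A through the feed wire.
P_line = I² R_line = (5.208)² × 0.763 = 20.70 W
P_source = P_load + P_line = 625.0 + 20.70 = 645.7 W
η = P_load / P_source = 625.0 / 645.7 = 0.9679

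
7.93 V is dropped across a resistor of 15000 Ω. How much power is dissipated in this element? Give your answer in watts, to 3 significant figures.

0.00419 W

Voltage and resistance are given, so P = V²/R is the one-step route.
P = (7.93 V)² / 15000 Ω = 0.004192 W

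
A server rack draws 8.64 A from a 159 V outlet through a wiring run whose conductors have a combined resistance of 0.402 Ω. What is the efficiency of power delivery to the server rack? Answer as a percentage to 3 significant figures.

The wiring run carries the full 8.64 A.
P_line = I² R_line = (8.640)² × 0.402 = 30.01 W
P_source = V I = 159 × 8.640 = 1374 W; P_load = 1344 W
η = P_load / P_source = 1344 / 1374 = 0.9782

97.8 %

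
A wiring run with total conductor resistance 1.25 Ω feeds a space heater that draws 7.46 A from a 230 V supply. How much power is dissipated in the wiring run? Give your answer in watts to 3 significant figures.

The wiring run and load are in series, so the same current flows in both; the loss is I²R_line.
The wiring run carries the full 7.46 A.
P_line = I² R_line = (7.460)² × 1.25 = 69.56 W

69.6 W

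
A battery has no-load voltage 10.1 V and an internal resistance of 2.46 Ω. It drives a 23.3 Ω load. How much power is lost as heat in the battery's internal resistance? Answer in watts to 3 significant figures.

The source's internal resistance is just another series element carrying I; its dissipation is I²r.
I = ε / (r + R) = 10.1 / (2.46 + 23.3) = 0.3921 A
P_int = I² r = (0.3921)² × 2.46 = 0.3782 W

0.378 W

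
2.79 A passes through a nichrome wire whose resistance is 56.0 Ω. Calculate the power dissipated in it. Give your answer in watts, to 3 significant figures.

Knowing I and R, the power is just I²R — no need to find V first.
P = (2.790 A)² × 56.0 Ω = 435.9 W

436 W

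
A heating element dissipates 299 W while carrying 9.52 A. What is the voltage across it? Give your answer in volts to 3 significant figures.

31.4 V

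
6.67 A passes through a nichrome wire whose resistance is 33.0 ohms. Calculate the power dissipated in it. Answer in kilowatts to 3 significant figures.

1.47 kW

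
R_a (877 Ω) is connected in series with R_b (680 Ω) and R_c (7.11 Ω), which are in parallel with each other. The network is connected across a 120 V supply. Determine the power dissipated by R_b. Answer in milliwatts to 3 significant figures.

1.34 mW

Reduce the parallel pair to R_p first; the network is then a simple series string.
R_p = (680×7.11)/(680+7.11) = 7.036 Ω
R_total = 877 + 7.036 = 884.0 Ω
I = V / R_total = 120 / 884.0 = 0.1357 A
Voltage across the parallel pair: V_p = I × R_p = 0.1357 × 7.036 = 0.9551 V
R_b is across V_p, so use P = V²/R for that branch.
P_R_b = (0.9551)² / 680 = 0.001342 W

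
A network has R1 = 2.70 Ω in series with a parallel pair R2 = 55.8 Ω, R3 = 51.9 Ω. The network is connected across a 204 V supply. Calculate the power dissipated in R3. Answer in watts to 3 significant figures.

Replace R2 and R3 with their parallel equivalent so the circuit becomes R1 in series with R_p.
R_p = (55.8×51.9)/(55.8+51.9) = 26.89 Ω
R_total = 2.70 + 26.89 = 29.59 Ω
I = V / R_total = 204 / 29.59 = 6.894 A
Voltage across the parallel pair: V_p = I × R_p = 6.894 × 26.89 = 185.4 V
With V_p across R3, its power is V_p²/R3.
P_R3 = (185.4)² / 51.9 = 662.2 W

662 W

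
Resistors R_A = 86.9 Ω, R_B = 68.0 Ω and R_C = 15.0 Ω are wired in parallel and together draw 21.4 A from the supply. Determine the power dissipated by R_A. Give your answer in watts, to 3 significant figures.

611 W

We need the common branch voltage; get it from I_total × R_eq, then P = V²/R for the branch.
1/R_eq = 1/86.9 + 1/68.0 + 1/15.0 ⇒ R_eq = 10.77 Ω
V = I_total × R_eq = 21.40 × 10.77 = 230.4 V
P_R_A = V² / R_A = (230.4)² / 86.9 = 610.9 W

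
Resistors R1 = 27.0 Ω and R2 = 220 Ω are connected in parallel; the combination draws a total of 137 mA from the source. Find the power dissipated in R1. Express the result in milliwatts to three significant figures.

We need the common branch voltage; get it from I_total × R_eq, then P = V²/R for the branch.
1/R_eq = 1/27.0 + 1/220 ⇒ R_eq = 24.05 Ω
V = I_total × R_eq = 0.1370 × 24.05 = 3.295 V
P_R1 = V² / R1 = (3.295)² / 27.0 = 0.4020 W

402 mW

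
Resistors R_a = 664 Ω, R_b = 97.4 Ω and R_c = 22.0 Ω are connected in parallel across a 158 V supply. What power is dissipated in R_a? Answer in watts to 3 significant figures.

37.6 W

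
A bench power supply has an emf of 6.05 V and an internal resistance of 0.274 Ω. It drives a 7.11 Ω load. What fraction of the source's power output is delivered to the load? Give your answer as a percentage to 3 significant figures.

96.3 %

η = P_load/(P_load+P_int) = I²R/(I²R+I²r) = R/(R+r) — the I² cancels for series elements.
η = R / (R + r) = 7.11 / (7.11 + 0.274) = 0.9629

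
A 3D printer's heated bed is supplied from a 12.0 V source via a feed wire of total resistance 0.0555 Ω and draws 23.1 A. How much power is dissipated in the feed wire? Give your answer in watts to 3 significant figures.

Line loss is just I²R for the cable — we know both I and R_line directly.
The feed wire carries the full 23.1 A.
P_line = I² R_line = (23.10)² × 0.0555 = 29.62 W

29.6 W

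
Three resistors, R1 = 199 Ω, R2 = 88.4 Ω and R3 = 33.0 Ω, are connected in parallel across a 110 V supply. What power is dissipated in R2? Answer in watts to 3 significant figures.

Every branch has 110 V across it, so for R2 the power is simply V²/R.
P_R2 = V² / R2 = (110)² / 88.4 Ω = 136.9 W

137 W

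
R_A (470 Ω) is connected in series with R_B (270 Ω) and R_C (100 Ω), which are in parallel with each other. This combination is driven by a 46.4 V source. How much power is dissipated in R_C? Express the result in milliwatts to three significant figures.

389 mW

Collapse R_B‖R_C to a single equivalent, reducing the network to two series elements.
R_p = (270×100)/(270+100) = 72.97 Ω
R_total = 470 + 72.97 = 543.0 Ω
I = V / R_total = 46.4 / 543.0 = 0.08546 A
Voltage across the parallel pair: V_p = I × R_p = 0.08546 × 72.97 = 6.236 V
R_C sees V_p directly, so P = V_p² / R_C.
P_R_C = (6.236)² / 100 = 0.3889 W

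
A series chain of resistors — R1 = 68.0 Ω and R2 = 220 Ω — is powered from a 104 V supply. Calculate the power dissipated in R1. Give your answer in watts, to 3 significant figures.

8.87 W

The current is common to all series resistors; compute it, then apply P = I²R for the target.
R_total = 68.0 + 220 = 288.0 Ω
I = V / R_total = 104 / 288.0 = 0.3611 A
P_R1 = I² × R1 = (0.3611)² × 68.0 = 8.867 W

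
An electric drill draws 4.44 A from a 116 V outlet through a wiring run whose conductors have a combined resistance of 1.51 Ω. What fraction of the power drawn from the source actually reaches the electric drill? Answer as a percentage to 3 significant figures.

The wiring run carries the full 4.44 A.
P_line = I² R_line = (4.440)² × 1.51 = 29.77 W
P_source = V I = 116 × 4.440 = 515.0 W; P_load = 485.3 W
η = P_load / P_source = 485.3 / 515.0 = 0.9422

94.2 %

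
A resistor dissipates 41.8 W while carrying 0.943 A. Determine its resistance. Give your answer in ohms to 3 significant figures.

47.0 Ω

The two known quantities fix the third via R = P / I².
R = 41.8 / (0.9430)² = 47.01 Ω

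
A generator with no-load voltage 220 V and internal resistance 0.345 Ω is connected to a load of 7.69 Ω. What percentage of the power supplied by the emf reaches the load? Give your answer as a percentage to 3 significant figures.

95.7 %

The source delivers εI, of which I²R reaches the load and I²r is lost; since I is common, η = R/(R+r).
η = R / (R + r) = 7.69 / (7.69 + 0.345) = 0.9571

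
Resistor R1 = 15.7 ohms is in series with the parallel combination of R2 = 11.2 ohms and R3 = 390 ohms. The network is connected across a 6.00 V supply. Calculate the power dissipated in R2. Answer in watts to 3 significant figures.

0.539 W

Replace R2 and R3 with their parallel equivalent so the circuit becomes R1 in series with R_p.
R_p = (11.2×390)/(11.2+390) = 10.89 Ω
R_total = 15.7 + 10.89 = 26.59 Ω
I = V / R_total = 6.00 / 26.59 = 0.2257 A
Voltage across the parallel pair: V_p = I × R_p = 0.2257 × 10.89 = 2.457 V
R2 is across V_p, so use P = V²/R for that branch.
P_R2 = (2.457)² / 11.2 = 0.5390 W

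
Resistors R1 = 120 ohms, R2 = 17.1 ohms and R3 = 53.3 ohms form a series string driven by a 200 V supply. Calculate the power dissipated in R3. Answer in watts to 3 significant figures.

In a series string the same current flows through every resistor — find that current, then P = I²R for the one we want.
R_total = 120 + 17.1 + 53.3 = 190.4 Ω
I = V / R_total = 200 / 190.4 = 1.050 A
P_R3 = I² × R3 = (1.050)² × 53.3 = 58.81 W

58.8 W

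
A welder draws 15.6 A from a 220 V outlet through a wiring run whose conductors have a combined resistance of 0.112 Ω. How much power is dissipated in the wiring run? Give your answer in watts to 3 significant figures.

The wiring run and load are in series, so the same current flows in both; the loss is I²R_line.
The wiring run carries the full 15.6 A.
P_line = I² R_line = (15.60)² × 0.112 = 27.26 W

27.3 W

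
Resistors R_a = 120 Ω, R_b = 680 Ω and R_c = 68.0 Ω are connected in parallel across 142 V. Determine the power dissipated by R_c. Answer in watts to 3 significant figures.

297 W

The supply voltage appears across each parallel branch — just use P = V²/R_c.
P_R_c = V² / R_c = (142)² / 68.0 Ω = 296.5 W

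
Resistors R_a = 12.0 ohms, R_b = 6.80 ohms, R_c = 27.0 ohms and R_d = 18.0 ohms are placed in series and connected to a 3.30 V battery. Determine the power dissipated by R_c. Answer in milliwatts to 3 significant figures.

72.2 mW

Series elements share the same current, so find I first, then use P = I²R.
R_total = 12.0 + 6.80 + 27.0 + 18.0 = 63.80 Ω
I = V / R_total = 3.30 / 63.80 = 0.05172 A
P_R_c = I² × R_c = (0.05172)² × 27.0 = 0.07224 W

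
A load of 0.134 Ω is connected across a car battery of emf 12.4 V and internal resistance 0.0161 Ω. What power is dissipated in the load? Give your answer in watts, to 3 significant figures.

Load and internal resistance form a series loop — compute the loop current, then the load power via I²R.
I = ε / (r + R) = 12.4 / (0.0161 + 0.134) = 82.61 A
P_load = I² R = (82.61)² × 0.134 = 914.5 W

915 W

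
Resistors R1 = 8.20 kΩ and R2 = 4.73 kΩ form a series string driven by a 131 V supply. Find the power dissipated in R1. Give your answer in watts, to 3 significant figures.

Every series element carries the same I. Get I from the total resistance, then P = I² × R1.
R_total = (8.20 + 4.73) kΩ = 12930 Ω
I = V / R_total = 131 / 12930 = 0.01013 A
P_R1 = I² × R1 = (0.01013)² × 8200 = 0.8417 W

0.842 W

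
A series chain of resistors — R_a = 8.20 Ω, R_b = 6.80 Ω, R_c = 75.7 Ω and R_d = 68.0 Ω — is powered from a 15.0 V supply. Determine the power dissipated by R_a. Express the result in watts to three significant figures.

0.0733 W

In a series string the same current flows through every resistor — find that current, then P = I²R for the one we want.
R_total = 8.20 + 6.80 + 75.7 + 68.0 = 158.7 Ω
I = V / R_total = 15.0 / 158.7 = 0.09452 A
P_R_a = I² × R_a = (0.09452)² × 8.20 = 0.07326 W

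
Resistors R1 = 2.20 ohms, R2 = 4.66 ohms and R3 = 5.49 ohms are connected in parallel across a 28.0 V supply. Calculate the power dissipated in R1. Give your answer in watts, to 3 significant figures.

356 W

Parallel branches share the same voltage; P = V²/R gives the branch power in one step.
P_R1 = V² / R1 = (28.0)² / 2.20 Ω = 356.4 W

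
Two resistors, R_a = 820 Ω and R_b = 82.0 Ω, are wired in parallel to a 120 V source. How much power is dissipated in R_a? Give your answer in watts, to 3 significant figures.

17.6 W

Every branch has 120 V across it, so for R_a the power is simply V²/R.
P_R_a = V² / R_a = (120)² / 820 Ω = 17.56 W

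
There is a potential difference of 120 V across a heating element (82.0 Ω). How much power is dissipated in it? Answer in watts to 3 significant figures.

176 W

V and R are stated; P = V²/R avoids computing the current.
P = (120 V)² / 82.0 Ω = 175.6 W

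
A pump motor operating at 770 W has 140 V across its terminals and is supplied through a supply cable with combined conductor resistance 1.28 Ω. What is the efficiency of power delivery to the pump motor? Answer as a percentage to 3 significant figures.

95.2 %

I = P / V = 770 / 140 = 5.500 A through the supply cable.
P_line = I² R_line = (5.500)² × 1.28 = 38.72 W
P_source = P_load + P_line = 770.0 + 38.72 = 808.7 W
η = P_load / P_source = 770.0 / 808.7 = 0.9521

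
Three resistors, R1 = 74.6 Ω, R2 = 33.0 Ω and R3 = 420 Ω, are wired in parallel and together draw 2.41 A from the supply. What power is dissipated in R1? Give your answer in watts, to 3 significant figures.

Parallel branches share V, not I — compute V via R_eq, then use V²/R for the target branch.
1/R_eq = 1/74.6 + 1/33.0 + 1/420 ⇒ R_eq = 21.70 Ω
V = I_total × R_eq = 2.410 × 21.70 = 52.29 V
P_R1 = V² / R1 = (52.29)² / 74.6 = 36.65 W

36.7 W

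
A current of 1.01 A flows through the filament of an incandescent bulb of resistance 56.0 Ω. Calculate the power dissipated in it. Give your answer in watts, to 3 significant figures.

57.1 W

The current through and the resistance of the element are both given; use P = I²R.
P = (1.010 A)² × 56.0 Ω = 57.13 W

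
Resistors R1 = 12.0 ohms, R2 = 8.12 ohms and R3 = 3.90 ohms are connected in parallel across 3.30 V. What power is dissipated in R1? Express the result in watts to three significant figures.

0.907 W

R1 sits directly across the source, so P = V²/R with V = 3.30 V.
P_R1 = V² / R1 = (3.30)² / 12.0 Ω = 0.9075 W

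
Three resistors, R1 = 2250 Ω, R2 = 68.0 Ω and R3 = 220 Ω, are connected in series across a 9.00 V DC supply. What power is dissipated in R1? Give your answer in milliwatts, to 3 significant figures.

28.3 mW

Every series element carries the same I. Get I from the total resistance, then P = I² × R1.
R_total = 2250 + 68.0 + 220 = 2538 Ω
I = V / R_total = 9.00 / 2538 = 0.003546 A
P_R1 = I² × R1 = (0.003546)² × 2250 = 0.02829 W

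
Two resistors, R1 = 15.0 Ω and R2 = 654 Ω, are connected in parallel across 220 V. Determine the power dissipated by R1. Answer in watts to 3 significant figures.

R1 sits directly across the source, so P = V²/R with V = 220 V.
P_R1 = V² / R1 = (220)² / 15.0 Ω = 3227 W

3230 W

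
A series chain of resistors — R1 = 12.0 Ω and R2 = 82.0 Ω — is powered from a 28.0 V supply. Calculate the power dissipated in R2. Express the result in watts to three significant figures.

Every series element carries the same I. Get I from the total resistance, then P = I² × R2.
R_total = 12.0 + 82.0 = 94.00 Ω
I = V / R_total = 28.0 / 94.00 = 0.2979 A
P_R2 = I² × R2 = (0.2979)² × 82.0 = 7.276 W

7.28 W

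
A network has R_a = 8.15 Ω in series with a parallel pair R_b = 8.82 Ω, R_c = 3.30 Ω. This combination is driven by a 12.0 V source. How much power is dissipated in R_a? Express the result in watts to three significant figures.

10.5 W

Replace R_b and R_c with their parallel equivalent so the circuit becomes R_a in series with R_p.
R_p = (8.82×3.30)/(8.82+3.30) = 2.401 Ω
R_total = 8.15 + 2.401 = 10.55 Ω
I = V / R_total = 12.0 / 10.55 = 1.137 A
R_a is in the main series path, so its power is I²R_a.
P_R_a = (1.137)² × 8.15 = 10.54 W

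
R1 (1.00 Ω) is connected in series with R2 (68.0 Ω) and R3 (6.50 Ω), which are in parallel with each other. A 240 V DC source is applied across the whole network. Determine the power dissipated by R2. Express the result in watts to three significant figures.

620 W

Collapse R2‖R3 to a single equivalent, reducing the network to two series elements.
R_p = (68.0×6.50)/(68.0+6.50) = 5.933 Ω
R_total = 1.00 + 5.933 = 6.933 Ω
I = V / R_total = 240 / 6.933 = 34.62 A
Voltage across the parallel pair: V_p = I × R_p = 34.62 × 5.933 = 205.4 V
R2 sees V_p directly, so P = V_p² / R2.
P_R2 = (205.4)² / 68.0 = 620.3 W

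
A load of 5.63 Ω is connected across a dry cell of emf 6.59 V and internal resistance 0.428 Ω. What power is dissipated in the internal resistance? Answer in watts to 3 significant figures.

Internal loss is I²r, with I set by the total series resistance r+R.
I = ε / (r + R) = 6.59 / (0.428 + 5.63) = 1.088 A
P_int = I² r = (1.088)² × 0.428 = 0.5065 W

0.506 W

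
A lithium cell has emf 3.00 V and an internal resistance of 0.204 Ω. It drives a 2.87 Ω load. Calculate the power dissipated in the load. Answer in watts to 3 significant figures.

Load and internal resistance form a series loop — compute the loop current, then the load power via I²R.
I = ε / (r + R) = 3.00 / (0.204 + 2.87) = 0.9759 A
P_load = I² R = (0.9759)² × 2.87 = 2.733 W

2.73 W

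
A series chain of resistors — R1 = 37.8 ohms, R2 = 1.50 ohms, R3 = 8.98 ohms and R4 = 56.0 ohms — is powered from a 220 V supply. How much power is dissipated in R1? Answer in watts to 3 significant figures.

Series elements share the same current, so find I first, then use P = I²R.
R_total = 37.8 + 1.50 + 8.98 + 56.0 = 104.3 Ω
I = V / R_total = 220 / 104.3 = 2.110 A
P_R1 = I² × R1 = (2.110)² × 37.8 = 168.2 W

168 W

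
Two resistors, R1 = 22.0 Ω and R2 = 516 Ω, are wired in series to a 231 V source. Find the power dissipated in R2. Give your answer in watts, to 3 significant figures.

Every series element carries the same I. Get I from the total resistance, then P = I² × R2.
R_total = 22.0 + 516 = 538.0 Ω
I = V / R_total = 231 / 538.0 = 0.4294 A
P_R2 = I² × R2 = (0.4294)² × 516 = 95.13 W

95.1 W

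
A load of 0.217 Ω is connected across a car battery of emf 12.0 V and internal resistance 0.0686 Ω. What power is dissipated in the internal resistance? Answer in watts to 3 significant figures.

The source's internal resistance is just another series element carrying I; its dissipation is I²r.
I = ε / (r + R) = 12.0 / (0.0686 + 0.217) = 42.02 A
P_int = I² r = (42.02)² × 0.0686 = 121.1 W

121 W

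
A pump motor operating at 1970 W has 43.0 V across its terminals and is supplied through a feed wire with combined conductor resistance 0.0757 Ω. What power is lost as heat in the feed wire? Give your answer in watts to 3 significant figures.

The feed wire is a series resistance carrying the load current; its dissipation is I²R_line.
I = P / V = 1970 / 43.0 = 45.81 A through the feed wire.
P_line = I² R_line = (45.81)² × 0.0757 = 158.9 W

159 W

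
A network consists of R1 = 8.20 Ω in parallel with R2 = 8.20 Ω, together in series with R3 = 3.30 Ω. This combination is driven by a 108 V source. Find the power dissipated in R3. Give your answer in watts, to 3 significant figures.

703 W

First find R_p for the parallel pair, then treat R_p + R3 as a series loop.
R_p = (8.20×8.20)/(8.20+8.20) = 4.100 Ω
R_total = R_p + 3.30 = 4.100 + 3.30 = 7.400 Ω
I = V / R_total = 108 / 7.400 = 14.59 A
R3 carries the full series current, so P = I²R.
P_R3 = (14.59)² × 3.30 = 702.9 W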